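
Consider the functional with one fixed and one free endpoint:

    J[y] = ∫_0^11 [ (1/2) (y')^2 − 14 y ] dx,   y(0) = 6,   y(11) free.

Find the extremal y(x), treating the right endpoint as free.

The Lagrangian L = (1/2) (y')^2 − 14 y gives
    ∂L/∂y = −14,   ∂L/∂y' = y'.
Euler-Lagrange: d/dx(y') − (−14) = 0, i.e. y'' + 14 = 0, so
    y(x) = −(14/2) x^2 + C1 x + C2.
Fixed left endpoint y(0) = 6 ⇒ C2 = 6.
The right endpoint x = 11 is free, so the natural (transversality) condition is ∂L/∂y' |_{x=11} = 0, i.e. y'(11) = 0.
Compute y'(x) = −14 x + C1, so y'(11) = −154 + C1 = 0 ⇒ C1 = 154.
Therefore the extremal is
    y(x) = −7 x^2 + 154 x + 6.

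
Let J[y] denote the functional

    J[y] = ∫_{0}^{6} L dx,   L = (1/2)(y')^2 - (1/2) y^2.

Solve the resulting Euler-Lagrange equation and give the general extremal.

The Lagrangian is L = (1/2)(y')^2 - (1/2) y^2.
∂L/∂y = -y.
∂L/∂y' = y'.
The Euler-Lagrange equation d/dx(∂L/∂y') − ∂L/∂y = 0 becomes:
    y'' + y = 0
General solution: y(x) = A sin(x) + B cos(x), where A and B are arbitrary constants fixed by the endpoint conditions.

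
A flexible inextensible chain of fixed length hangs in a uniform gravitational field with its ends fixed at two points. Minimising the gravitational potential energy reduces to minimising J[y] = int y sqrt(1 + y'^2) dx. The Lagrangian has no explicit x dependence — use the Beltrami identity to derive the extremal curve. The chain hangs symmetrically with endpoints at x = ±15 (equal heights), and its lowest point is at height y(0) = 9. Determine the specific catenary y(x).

The Lagrangian L(y, y') = y sqrt(1 + y'^2) has no explicit x dependence, so the Beltrami identity applies:
    L − y' ∂L/∂y' = C.
Compute ∂L/∂y' = y · y' / sqrt(1 + y'^2). Then
    L − y' ∂L/∂y'
    = y sqrt(1 + y'^2) − y · y'^2 / sqrt(1 + y'^2)
    = y (1 + y'^2 − y'^2) / sqrt(1 + y'^2)
    = y / sqrt(1 + y'^2) = C.
Squaring gives y^2 = C^2 (1 + y'^2), i.e.
    y'^2 = y^2 / C^2 − 1.
Separating variables,
    dy / sqrt(y^2 − C^2) = dx / C,
and integrating gives arccosh(y / C) = (x − a)/C, so
    y(x) = C cosh((x − a)/C),
the catenary. The constants C and a are fixed by the two endpoint conditions (and, for the hanging-chain problem, the length constraint selects C).
Now fit the given data. The endpoints x = ±15 are symmetric at equal height, so the catenary is even about its minimum: a = 0 and y(x) = C cosh(x/C). The lowest point is y(0) = C cosh(0) = C, and we are told y(0) = 9, so C = 9. Therefore
    y(x) = 9 cosh(x/9),
and at the endpoints
    y(±15) = 9 cosh(15/9).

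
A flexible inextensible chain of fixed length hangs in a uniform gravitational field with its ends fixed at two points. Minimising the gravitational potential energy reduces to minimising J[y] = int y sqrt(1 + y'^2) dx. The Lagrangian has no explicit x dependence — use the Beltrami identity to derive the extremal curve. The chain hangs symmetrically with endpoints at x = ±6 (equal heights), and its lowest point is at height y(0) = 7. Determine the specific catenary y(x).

The Lagrangian L(y, y') = y sqrt(1 + y'^2) has no explicit x dependence, so the Beltrami identity applies:
    L − y' ∂L/∂y' = C.
Compute ∂L/∂y' = y · y' / sqrt(1 + y'^2). Then
    L − y' ∂L/∂y'
    = y sqrt(1 + y'^2) − y · y'^2 / sqrt(1 + y'^2)
    = y (1 + y'^2 − y'^2) / sqrt(1 + y'^2)
    = y / sqrt(1 + y'^2) = C.
Squaring gives y^2 = C^2 (1 + y'^2), i.e.
    y'^2 = y^2 / C^2 − 1.
Separating variables,
    dy / sqrt(y^2 − C^2) = dx / C,
and integrating gives arccosh(y / C) = (x − a)/C, so
    y(x) = C cosh((x − a)/C),
the catenary. The constants C and a are fixed by the two endpoint conditions (and, for the hanging-chain problem, the length constraint selects C).
Now fit the given data. The endpoints x = ±6 are symmetric at equal height, so the catenary is even about its minimum: a = 0 and y(x) = C cosh(x/C). The lowest point is y(0) = C cosh(0) = C, and we are told y(0) = 7, so C = 7. Therefore
    y(x) = 7 cosh(x/7),
and at the endpoints
    y(±6) = 7 cosh(6/7).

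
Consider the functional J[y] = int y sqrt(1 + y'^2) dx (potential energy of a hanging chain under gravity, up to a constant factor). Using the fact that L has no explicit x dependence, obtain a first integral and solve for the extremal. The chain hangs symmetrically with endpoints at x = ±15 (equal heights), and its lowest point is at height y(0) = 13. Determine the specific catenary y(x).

The Lagrangian L(y, y') = y sqrt(1 + y'^2) has no explicit x dependence, so the Beltrami identity applies:
    L − y' ∂L/∂y' = C.
Compute ∂L/∂y' = y · y' / sqrt(1 + y'^2). Then
    L − y' ∂L/∂y'
    = y sqrt(1 + y'^2) − y · y'^2 / sqrt(1 + y'^2)
    = y (1 + y'^2 − y'^2) / sqrt(1 + y'^2)
    = y / sqrt(1 + y'^2) = C.
Squaring gives y^2 = C^2 (1 + y'^2), i.e.
    y'^2 = y^2 / C^2 − 1.
Separating variables,
    dy / sqrt(y^2 − C^2) = dx / C,
and integrating gives arccosh(y / C) = (x − a)/C, so
    y(x) = C cosh((x − a)/C),
the catenary. The constants C and a are fixed by the two endpoint conditions (and, for the hanging-chain problem, the length constraint selects C).
Now fit the given data. The endpoints x = ±15 are symmetric at equal height, so the catenary is even about its minimum: a = 0 and y(x) = C cosh(x/C). The lowest point is y(0) = C cosh(0) = C, and we are told y(0) = 13, so C = 13. Therefore
    y(x) = 13 cosh(x/13),
and at the endpoints
    y(±15) = 13 cosh(15/13).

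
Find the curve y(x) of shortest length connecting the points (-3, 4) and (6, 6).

Arc-length functional: J[y] = ∫ sqrt(1 + (y')^2) dx.
Lagrangian L = sqrt(1 + (y')^2) has no explicit y dependence, so ∂L/∂y = 0 and the Euler-Lagrange equation gives
    d/dx( y' / sqrt(1 + (y')^2) ) = 0  ⇒  y' / sqrt(1 + (y')^2) = const.
Hence y' is constant, so y(x) is affine.
Fitting the endpoints (-3, 4) and (6, 6):
    slope m = (6 − 4) / (6 − (-3)) = 2/9,
    intercept c = 4 − m·(-3) = 14/3.
Extremal: y(x) = (2/9) x + 14/3.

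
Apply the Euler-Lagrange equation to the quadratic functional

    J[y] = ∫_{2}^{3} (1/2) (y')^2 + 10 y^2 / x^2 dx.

The Lagrangian is L = (1/2) (y')^2 + 10 y^2 / x^2.
Compute ∂L/∂y = 20y/x^2, ∂L/∂y' = y'.
The Euler-Lagrange equation d/dx(∂L/∂y') − ∂L/∂y = 0 reduces to
    y'' − 20/x^2 · y = 0  (x > 0).
Its general solution is
    y(x) = A x^5 + B x^(-4),
with A, B fixed by the endpoint conditions.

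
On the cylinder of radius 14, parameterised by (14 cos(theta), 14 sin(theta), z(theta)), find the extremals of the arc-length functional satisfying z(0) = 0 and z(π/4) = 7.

Parameterise the cylinder of radius R = 14 as
    r(θ) = (14 cos θ, 14 sin θ, z(θ)).
The arc-length element is
    ds = sqrt(196 + (dz/dθ)^2) dθ,
so the Lagrangian is L = sqrt(196 + z'^2).
L depends on z' only, not on z or θ, so ∂L/∂z = 0 and
    ∂L/∂z' = z' / sqrt(196 + z'^2).
The Euler-Lagrange equation gives
    d/dθ( z' / sqrt(196 + z'^2) ) = 0,
so z' is constant. Integrating once:
    z(θ) = a θ + b,
a helix on the cylinder (a straight line when the cylinder is unrolled). The constants a, b are determined by the endpoint conditions.
With endpoint conditions z(0) = 0 and z(π/4) = 7: from z(0) = b we get b = 0, and a·π/4 + 0 = 7 gives a = 28/π, so
    z(θ) = (28/π) θ.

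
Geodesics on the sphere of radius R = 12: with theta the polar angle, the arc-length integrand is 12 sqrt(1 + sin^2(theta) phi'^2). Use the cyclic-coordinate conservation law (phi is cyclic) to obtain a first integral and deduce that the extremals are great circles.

On the sphere of radius R = 12 with spherical coordinates (θ, φ), the induced metric is
    ds^2 = 144(dθ^2 + sin^2(θ) dφ^2).
Parameterise by θ; the arc-length functional is
    J[φ] = ∫ 12 sqrt(1 + sin^2(θ) (dφ/dθ)^2) dθ,
so L = 12 sqrt(1 + sin^2(θ) φ'^2). Compute
    ∂L/∂φ = 0  (L has no explicit φ dependence),
    ∂L/∂φ' = 12 sin^2(θ) φ' / sqrt(1 + sin^2(θ) φ'^2).
Since ∂L/∂φ = 0, the Euler-Lagrange equation
    d/dθ(∂L/∂φ') − ∂L/∂φ = 0
reduces to d/dθ(∂L/∂φ') = 0, i.e. the momentum conjugate to φ is conserved:
    12 sin^2(θ) φ' / sqrt(1 + sin^2(θ) φ'^2) = C.
The overall factor of 12 is constant, so dividing through gives Clairaut's relation sin^2(θ) φ' / sqrt(1 + sin^2(θ) φ'^2) = C' (with C' = C/12). Solving for φ' and integrating gives the great-circle family
    cot(θ) = A cos(φ − φ_0),
i.e. the intersection of the sphere with a plane through the origin. The two constants A and φ_0 (equivalently C and one phase) are fixed by the two endpoint conditions.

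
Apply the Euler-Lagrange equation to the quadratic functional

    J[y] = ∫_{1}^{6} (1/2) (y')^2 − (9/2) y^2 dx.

The Lagrangian is L = (1/2) (y')^2 − (9/2) y^2.
Compute ∂L/∂y = -9y, ∂L/∂y' = y'.
The Euler-Lagrange equation d/dx(∂L/∂y') − ∂L/∂y = 0 reduces to
    y'' + 9 y = 0.
Its general solution is
    y(x) = A sin(3x) + B cos(3x),
with A, B fixed by the endpoint conditions.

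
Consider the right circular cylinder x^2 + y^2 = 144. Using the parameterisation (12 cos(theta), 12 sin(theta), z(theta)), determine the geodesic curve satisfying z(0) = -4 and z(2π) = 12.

Parameterise the cylinder of radius R = 12 as
    r(θ) = (12 cos θ, 12 sin θ, z(θ)).
The arc-length element is
    ds = sqrt(144 + (dz/dθ)^2) dθ,
so the Lagrangian is L = sqrt(144 + z'^2).
L depends on z' only, not on z or θ, so ∂L/∂z = 0 and
    ∂L/∂z' = z' / sqrt(144 + z'^2).
The Euler-Lagrange equation gives
    d/dθ( z' / sqrt(144 + z'^2) ) = 0,
so z' is constant. Integrating once:
    z(θ) = a θ + b,
a helix on the cylinder (a straight line when the cylinder is unrolled). The constants a, b are determined by the endpoint conditions.
With endpoint conditions z(0) = -4 and z(2π) = 12: from z(0) = b we get b = -4, and a·2π + -4 = 12 gives a = 8/π, so
    z(θ) = (8/π) θ − 4.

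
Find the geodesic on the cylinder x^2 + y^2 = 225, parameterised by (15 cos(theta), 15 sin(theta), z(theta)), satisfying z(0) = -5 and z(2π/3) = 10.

Parameterise the cylinder of radius R = 15 as
    r(θ) = (15 cos θ, 15 sin θ, z(θ)).
The arc-length element is
    ds = sqrt(225 + (dz/dθ)^2) dθ,
so the Lagrangian is L = sqrt(225 + z'^2).
L depends on z' only, not on z or θ, so ∂L/∂z = 0 and
    ∂L/∂z' = z' / sqrt(225 + z'^2).
The Euler-Lagrange equation gives
    d/dθ( z' / sqrt(225 + z'^2) ) = 0,
so z' is constant. Integrating once:
    z(θ) = a θ + b,
a helix on the cylinder (a straight line when the cylinder is unrolled). The constants a, b are determined by the endpoint conditions.
With endpoint conditions z(0) = -5 and z(2π/3) = 10: from z(0) = b we get b = -5, and a·2π/3 + -5 = 10 gives a = 45/(2π), so
    z(θ) = (45/(2π)) θ − 5.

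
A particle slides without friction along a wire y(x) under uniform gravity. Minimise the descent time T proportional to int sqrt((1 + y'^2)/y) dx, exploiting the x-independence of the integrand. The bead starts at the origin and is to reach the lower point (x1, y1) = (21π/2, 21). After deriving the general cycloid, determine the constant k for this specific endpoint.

The Lagrangian L = sqrt((1 + y'^2) / y) has no explicit x dependence, so the Beltrami identity applies:
    L − y' ∂L/∂y' = C.
Compute ∂L/∂y' = y' / sqrt(y (1 + y'^2)).
Substitute:
    sqrt((1 + y'^2)/y) − y'·y' / sqrt(y (1 + y'^2))
    = (1 + y'^2) / sqrt(y (1 + y'^2)) − y'^2 / sqrt(y (1 + y'^2))
    = 1 / sqrt(y (1 + y'^2)) = C.
Squaring and rearranging gives the first integral
    y (1 + y'^2) = 1/C^2 =: k   (constant).
Solving this first-order ODE by the substitution
    y = (k/2)(1 − cos θ)
yields the cycloid parameterisation
    x(θ) = (k/2)(θ − sin θ),   y(θ) = (k/2)(1 − cos θ).
The constant k is fixed by the endpoint condition.
Now fit the given lower endpoint (x1, y1) = (21π/2, 21). At the bottom of the first arch (θ = π), the parametric equations give
    y(π) = (k/2)(1 − cos π) = k,
    x(π) = (k/2)(π − sin π) = kπ/2.
Matching y(π) = 21 gives k = 21, consistent with x(π) = 21π/2. Therefore the specific cycloid is
    x(θ) = (21/2)(θ − sin θ),   y(θ) = (21/2)(1 − cos θ).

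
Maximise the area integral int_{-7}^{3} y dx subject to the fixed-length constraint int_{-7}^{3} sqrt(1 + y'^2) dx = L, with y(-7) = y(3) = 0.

Set up the augmented Lagrangian using a multiplier λ for the length constraint:
    F(y, y') = y − λ sqrt(1 + y'^2).
F has no explicit x dependence, so the Beltrami identity yields a first integral
    F − y' ∂F/∂y' = C.
Compute ∂F/∂y' = −λ y' / sqrt(1 + y'^2). Then
    y − λ sqrt(1 + y'^2) + λ y'^2 / sqrt(1 + y'^2) = C
    ⇒  y − λ / sqrt(1 + y'^2) = C.
Solving for y' and integrating gives
    (x − a)^2 + (y − b)^2 = λ^2,
a circular arc of radius λ. The constants a, b are determined by the endpoint conditions y(-7) = y(3) = 0, and λ is fixed implicitly by the length constraint
    ∫_{-7}^{3} sqrt(1 + y'^2) dx = L.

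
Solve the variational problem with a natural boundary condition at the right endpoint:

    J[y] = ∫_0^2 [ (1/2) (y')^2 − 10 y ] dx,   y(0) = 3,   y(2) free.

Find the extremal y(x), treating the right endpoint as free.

The Lagrangian L = (1/2) (y')^2 − 10 y gives
    ∂L/∂y = −10,   ∂L/∂y' = y'.
Euler-Lagrange: d/dx(y') − (−10) = 0, i.e. y'' + 10 = 0, so
    y(x) = −(10/2) x^2 + C1 x + C2.
Fixed left endpoint y(0) = 3 ⇒ C2 = 3.
The right endpoint x = 2 is free, so the natural (transversality) condition is ∂L/∂y' |_{x=2} = 0, i.e. y'(2) = 0.
Compute y'(x) = −10 x + C1, so y'(2) = −20 + C1 = 0 ⇒ C1 = 20.
Therefore the extremal is
    y(x) = −5 x^2 + 20 x + 3.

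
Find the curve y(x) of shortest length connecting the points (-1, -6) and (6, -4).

Arc-length functional: J[y] = ∫ sqrt(1 + (y')^2) dx.
Lagrangian L = sqrt(1 + (y')^2) has no explicit y dependence, so ∂L/∂y = 0 and the Euler-Lagrange equation gives
    d/dx( y' / sqrt(1 + (y')^2) ) = 0  ⇒  y' / sqrt(1 + (y')^2) = const.
Hence y' is constant, so y(x) is affine.
Fitting the endpoints (-1, -6) and (6, -4):
    slope m = ((-4) − (-6)) / (6 − (-1)) = 2/7,
    intercept c = (-6) − m·(-1) = -40/7.
Extremal: y(x) = (2/7) x - 40/7.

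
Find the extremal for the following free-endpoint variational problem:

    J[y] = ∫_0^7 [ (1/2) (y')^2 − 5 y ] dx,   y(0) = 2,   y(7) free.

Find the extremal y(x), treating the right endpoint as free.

The Lagrangian L = (1/2) (y')^2 − 5 y gives
    ∂L/∂y = −5,   ∂L/∂y' = y'.
Euler-Lagrange: d/dx(y') − (−5) = 0, i.e. y'' + 5 = 0, so
    y(x) = −(5/2) x^2 + C1 x + C2.
Fixed left endpoint y(0) = 2 ⇒ C2 = 2.
The right endpoint x = 7 is free, so the natural (transversality) condition is ∂L/∂y' |_{x=7} = 0, i.e. y'(7) = 0.
Compute y'(x) = −5 x + C1, so y'(7) = −35 + C1 = 0 ⇒ C1 = 35.
Therefore the extremal is
    y(x) = −(5/2) x^2 + 35 x + 2.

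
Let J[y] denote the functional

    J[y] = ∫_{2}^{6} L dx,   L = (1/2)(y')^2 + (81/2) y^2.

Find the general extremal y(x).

The Lagrangian is L = (1/2)(y')^2 + (81/2) y^2.
∂L/∂y = 81y.
∂L/∂y' = y'.
The Euler-Lagrange equation d/dx(∂L/∂y') − ∂L/∂y = 0 becomes:
    y'' - 81 y = 0
General solution: y(x) = A e^(9x) + B e^(-9x), where A and B are arbitrary constants fixed by the endpoint conditions.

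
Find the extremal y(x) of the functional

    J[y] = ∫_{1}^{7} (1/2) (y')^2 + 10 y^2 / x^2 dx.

The Lagrangian is L = (1/2) (y')^2 + 10 y^2 / x^2.
Compute ∂L/∂y = 20y/x^2, ∂L/∂y' = y'.
The Euler-Lagrange equation d/dx(∂L/∂y') − ∂L/∂y = 0 reduces to
    y'' − 20/x^2 · y = 0  (x > 0).
Its general solution is
    y(x) = A x^5 + B x^(-4),
with A, B fixed by the endpoint conditions.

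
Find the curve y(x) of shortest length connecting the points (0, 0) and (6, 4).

Arc-length functional: J[y] = ∫ sqrt(1 + (y')^2) dx.
Lagrangian L = sqrt(1 + (y')^2) has no explicit y dependence, so ∂L/∂y = 0 and the Euler-Lagrange equation gives
    d/dx( y' / sqrt(1 + (y')^2) ) = 0  ⇒  y' / sqrt(1 + (y')^2) = const.
Hence y' is constant, so y(x) is affine.
Fitting the endpoints (0, 0) and (6, 4):
    slope m = (4 − 0) / (6 − 0) = 2/3,
    intercept c = 0 − m·0 = 0.
Extremal: y(x) = (2/3) x.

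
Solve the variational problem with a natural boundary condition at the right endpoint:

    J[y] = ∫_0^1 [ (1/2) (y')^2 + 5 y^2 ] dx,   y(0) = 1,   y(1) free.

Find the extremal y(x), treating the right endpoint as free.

The Lagrangian L = (1/2) (y')^2 + 5 y^2 gives
    ∂L/∂y = 10 y,   ∂L/∂y' = y'.
Euler-Lagrange: y'' − 10 y = 0.
With k = sqrt(10), the general solution is
    y(x) = A cosh(sqrt(10) x) + B sinh(sqrt(10) x).
Fixed left endpoint y(0) = 1 ⇒ A = 1.
The right endpoint x = 1 is free, so the natural (transversality) condition is ∂L/∂y' |_{x=1} = 0, i.e. y'(1) = 0.
Compute y'(x) = A k sinh(k x) + B k cosh(k x), so
    y'(1) = A k sinh(k·1) + B k cosh(k·1) = 0
    ⇒ B = −A tanh(k·1) = − tanh(sqrt(10)·1).
Therefore the extremal is
    y(x) = cosh(sqrt(10) x) − tanh(sqrt(10)·1) sinh(sqrt(10) x).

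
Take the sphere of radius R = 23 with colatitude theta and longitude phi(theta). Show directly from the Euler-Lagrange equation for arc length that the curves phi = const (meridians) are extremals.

On the sphere of radius R = 23 with spherical coordinates (θ, φ), the induced metric is
    ds^2 = 529(dθ^2 + sin^2(θ) dφ^2).
Using θ as the parameter, the arc-length functional becomes
    J[φ] = ∫ 23 sqrt(1 + sin^2(θ) (dφ/dθ)^2) dθ.
So L = 23 sqrt(1 + sin^2(θ) φ'^2). Compute
    ∂L/∂φ = 0  (L has no explicit φ dependence),
    ∂L/∂φ' = 23 sin^2(θ) φ' / sqrt(1 + sin^2(θ) φ'^2).
For the candidate φ(θ) = c (constant), φ' = 0, so ∂L/∂φ' evaluated along the candidate vanishes, and ∂L/∂φ is identically zero. Hence
    d/dθ(∂L/∂φ') − ∂L/∂φ = 0
is satisfied. Therefore meridians φ = const are extremals of arc length — they are geodesics on the sphere.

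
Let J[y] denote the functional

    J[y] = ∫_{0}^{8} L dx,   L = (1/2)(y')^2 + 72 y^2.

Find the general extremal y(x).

The Lagrangian is L = (1/2)(y')^2 + 72 y^2.
∂L/∂y = 144y.
∂L/∂y' = y'.
The Euler-Lagrange equation d/dx(∂L/∂y') − ∂L/∂y = 0 becomes:
    y'' - 144 y = 0
General solution: y(x) = A e^(12x) + B e^(-12x), where A and B are arbitrary constants fixed by the endpoint conditions.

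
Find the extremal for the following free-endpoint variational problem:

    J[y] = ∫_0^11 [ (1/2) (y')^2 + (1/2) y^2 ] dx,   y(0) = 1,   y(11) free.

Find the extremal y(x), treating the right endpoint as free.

The Lagrangian L = (1/2) (y')^2 + (1/2) y^2 gives
    ∂L/∂y = 1 y,   ∂L/∂y' = y'.
Euler-Lagrange: y'' − y = 0.
With k = 1, the general solution is
    y(x) = A cosh(x) + B sinh(x).
Fixed left endpoint y(0) = 1 ⇒ A = 1.
The right endpoint x = 11 is free, so the natural (transversality) condition is ∂L/∂y' |_{x=11} = 0, i.e. y'(11) = 0.
Compute y'(x) = A k sinh(k x) + B k cosh(k x), so
    y'(11) = A k sinh(k·11) + B k cosh(k·11) = 0
    ⇒ B = −A tanh(k·11) = − tanh(1·11).
Therefore the extremal is
    y(x) = cosh(1 x) − tanh(1·11) sinh(1 x).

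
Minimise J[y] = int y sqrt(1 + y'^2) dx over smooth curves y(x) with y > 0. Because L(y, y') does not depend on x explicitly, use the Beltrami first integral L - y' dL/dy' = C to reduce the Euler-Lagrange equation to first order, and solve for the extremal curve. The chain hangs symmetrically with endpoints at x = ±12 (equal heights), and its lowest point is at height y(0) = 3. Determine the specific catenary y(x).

The Lagrangian L(y, y') = y sqrt(1 + y'^2) has no explicit x dependence, so the Beltrami identity applies:
    L − y' ∂L/∂y' = C.
Compute ∂L/∂y' = y · y' / sqrt(1 + y'^2). Then
    L − y' ∂L/∂y'
    = y sqrt(1 + y'^2) − y · y'^2 / sqrt(1 + y'^2)
    = y (1 + y'^2 − y'^2) / sqrt(1 + y'^2)
    = y / sqrt(1 + y'^2) = C.
Squaring gives y^2 = C^2 (1 + y'^2), i.e.
    y'^2 = y^2 / C^2 − 1.
Separating variables,
    dy / sqrt(y^2 − C^2) = dx / C,
and integrating gives arccosh(y / C) = (x − a)/C, so
    y(x) = C cosh((x − a)/C),
the catenary. The constants C and a are fixed by the two endpoint conditions (and, for the hanging-chain problem, the length constraint selects C).
Now fit the given data. The endpoints x = ±12 are symmetric at equal height, so the catenary is even about its minimum: a = 0 and y(x) = C cosh(x/C). The lowest point is y(0) = C cosh(0) = C, and we are told y(0) = 3, so C = 3. Therefore
    y(x) = 3 cosh(x/3),
and at the endpoints
    y(±12) = 3 cosh(12/3).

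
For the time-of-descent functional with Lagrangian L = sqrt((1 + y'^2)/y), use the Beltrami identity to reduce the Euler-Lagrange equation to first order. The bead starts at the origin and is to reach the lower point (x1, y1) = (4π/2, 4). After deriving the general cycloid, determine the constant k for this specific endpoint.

The Lagrangian L = sqrt((1 + y'^2) / y) has no explicit x dependence, so the Beltrami identity applies:
    L − y' ∂L/∂y' = C.
Compute ∂L/∂y' = y' / sqrt(y (1 + y'^2)).
Substitute:
    sqrt((1 + y'^2)/y) − y'·y' / sqrt(y (1 + y'^2))
    = (1 + y'^2) / sqrt(y (1 + y'^2)) − y'^2 / sqrt(y (1 + y'^2))
    = 1 / sqrt(y (1 + y'^2)) = C.
Squaring and rearranging gives the first integral
    y (1 + y'^2) = 1/C^2 =: k   (constant).
Solving this first-order ODE by the substitution
    y = (k/2)(1 − cos θ)
yields the cycloid parameterisation
    x(θ) = (k/2)(θ − sin θ),   y(θ) = (k/2)(1 − cos θ).
The constant k is fixed by the endpoint condition.
Now fit the given lower endpoint (x1, y1) = (4π/2, 4). At the bottom of the first arch (θ = π), the parametric equations give
    y(π) = (k/2)(1 − cos π) = k,
    x(π) = (k/2)(π − sin π) = kπ/2.
Matching y(π) = 4 gives k = 4, consistent with x(π) = 4π/2. Therefore the specific cycloid is
    x(θ) = (4/2)(θ − sin θ),   y(θ) = (4/2)(1 − cos θ).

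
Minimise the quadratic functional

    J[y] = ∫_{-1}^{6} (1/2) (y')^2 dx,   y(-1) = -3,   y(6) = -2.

The Lagrangian is L = (1/2) (y')^2.
Compute ∂L/∂y = 0, ∂L/∂y' = y'.
The Euler-Lagrange equation d/dx(∂L/∂y') − ∂L/∂y = 0 reduces to
    y'' = 0.
Its general solution is
    y(x) = A x + B,
with A, B fixed by the endpoint conditions.
Applying the endpoint conditions y(-1) = -3 and y(6) = -2: solve A·-1 + B = -3 and A·6 + B = -2. Subtracting gives A(6 − -1) = -2 − -3, so A = 1/7, and B = -3 − A·-1 = -20/7. Therefore
    y(x) = (1/7) x - 20/7.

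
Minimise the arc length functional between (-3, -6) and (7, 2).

Arc-length functional: J[y] = ∫ sqrt(1 + (y')^2) dx.
Lagrangian L = sqrt(1 + (y')^2) has no explicit y dependence, so ∂L/∂y = 0 and the Euler-Lagrange equation gives
    d/dx( y' / sqrt(1 + (y')^2) ) = 0  ⇒  y' / sqrt(1 + (y')^2) = const.
Hence y' is constant, so y(x) is affine.
Fitting the endpoints (-3, -6) and (7, 2):
    slope m = (2 − (-6)) / (7 − (-3)) = 4/5,
    intercept c = (-6) − m·(-3) = -18/5.
Extremal: y(x) = (4/5) x - 18/5.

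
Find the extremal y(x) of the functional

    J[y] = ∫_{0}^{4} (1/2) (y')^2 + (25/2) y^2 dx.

The Lagrangian is L = (1/2) (y')^2 + (25/2) y^2.
Compute ∂L/∂y = 25y, ∂L/∂y' = y'.
The Euler-Lagrange equation d/dx(∂L/∂y') − ∂L/∂y = 0 reduces to
    y'' − 25 y = 0.
Its general solution is
    y(x) = A e^(5x) + B e^(−5x),
with A, B fixed by the endpoint conditions.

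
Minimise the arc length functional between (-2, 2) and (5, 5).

Arc-length functional: J[y] = ∫ sqrt(1 + (y')^2) dx.
Lagrangian L = sqrt(1 + (y')^2) has no explicit y dependence, so ∂L/∂y = 0 and the Euler-Lagrange equation gives
    d/dx( y' / sqrt(1 + (y')^2) ) = 0  ⇒  y' / sqrt(1 + (y')^2) = const.
Hence y' is constant, so y(x) is affine.
Fitting the endpoints (-2, 2) and (5, 5):
    slope m = (5 − 2) / (5 − (-2)) = 3/7,
    intercept c = 2 − m·(-2) = 20/7.
Extremal: y(x) = (3/7) x + 20/7.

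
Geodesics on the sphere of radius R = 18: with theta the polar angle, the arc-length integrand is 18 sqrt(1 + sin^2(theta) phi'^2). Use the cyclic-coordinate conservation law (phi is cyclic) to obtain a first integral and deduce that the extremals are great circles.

On the sphere of radius R = 18 with spherical coordinates (θ, φ), the induced metric is
    ds^2 = 324(dθ^2 + sin^2(θ) dφ^2).
Parameterise by θ; the arc-length functional is
    J[φ] = ∫ 18 sqrt(1 + sin^2(θ) (dφ/dθ)^2) dθ,
so L = 18 sqrt(1 + sin^2(θ) φ'^2). Compute
    ∂L/∂φ = 0  (L has no explicit φ dependence),
    ∂L/∂φ' = 18 sin^2(θ) φ' / sqrt(1 + sin^2(θ) φ'^2).
Since ∂L/∂φ = 0, the Euler-Lagrange equation
    d/dθ(∂L/∂φ') − ∂L/∂φ = 0
reduces to d/dθ(∂L/∂φ') = 0, i.e. the momentum conjugate to φ is conserved:
    18 sin^2(θ) φ' / sqrt(1 + sin^2(θ) φ'^2) = C.
The overall factor of 18 is constant, so dividing through gives Clairaut's relation sin^2(θ) φ' / sqrt(1 + sin^2(θ) φ'^2) = C' (with C' = C/18). Solving for φ' and integrating gives the great-circle family
    cot(θ) = A cos(φ − φ_0),
i.e. the intersection of the sphere with a plane through the origin. The two constants A and φ_0 (equivalently C and one phase) are fixed by the two endpoint conditions.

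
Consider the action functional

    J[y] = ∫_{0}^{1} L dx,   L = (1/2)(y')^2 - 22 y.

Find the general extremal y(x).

The Lagrangian is L = (1/2)(y')^2 - 22 y.
∂L/∂y = -22.
∂L/∂y' = y'.
The Euler-Lagrange equation d/dx(∂L/∂y') − ∂L/∂y = 0 becomes:
    y'' + 22 = 0
General solution: y(x) = -11 x^2 + A x + B, where A and B are arbitrary constants fixed by the endpoint conditions.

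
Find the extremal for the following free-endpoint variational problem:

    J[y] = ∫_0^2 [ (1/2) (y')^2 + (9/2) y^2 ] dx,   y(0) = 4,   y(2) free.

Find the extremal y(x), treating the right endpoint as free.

The Lagrangian L = (1/2) (y')^2 + (9/2) y^2 gives
    ∂L/∂y = 9 y,   ∂L/∂y' = y'.
Euler-Lagrange: y'' − 9 y = 0.
With k = 3, the general solution is
    y(x) = A cosh(3 x) + B sinh(3 x).
Fixed left endpoint y(0) = 4 ⇒ A = 4.
The right endpoint x = 2 is free, so the natural (transversality) condition is ∂L/∂y' |_{x=2} = 0, i.e. y'(2) = 0.
Compute y'(x) = A k sinh(k x) + B k cosh(k x), so
    y'(2) = A k sinh(k·2) + B k cosh(k·2) = 0
    ⇒ B = −A tanh(k·2) = − 4 tanh(3·2).
Therefore the extremal is
    y(x) = 4 cosh(3 x) − 4 tanh(3·2) sinh(3 x).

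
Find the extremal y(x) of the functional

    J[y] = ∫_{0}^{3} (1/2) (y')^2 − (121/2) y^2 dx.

The Lagrangian is L = (1/2) (y')^2 − (121/2) y^2.
Compute ∂L/∂y = -121y, ∂L/∂y' = y'.
The Euler-Lagrange equation d/dx(∂L/∂y') − ∂L/∂y = 0 reduces to
    y'' + 121 y = 0.
Its general solution is
    y(x) = A sin(11x) + B cos(11x),
with A, B fixed by the endpoint conditions.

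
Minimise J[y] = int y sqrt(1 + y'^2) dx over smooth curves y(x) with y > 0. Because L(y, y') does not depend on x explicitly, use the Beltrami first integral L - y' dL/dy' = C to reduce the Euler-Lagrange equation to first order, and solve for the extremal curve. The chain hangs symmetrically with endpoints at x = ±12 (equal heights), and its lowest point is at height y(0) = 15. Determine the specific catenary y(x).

The Lagrangian L(y, y') = y sqrt(1 + y'^2) has no explicit x dependence, so the Beltrami identity applies:
    L − y' ∂L/∂y' = C.
Compute ∂L/∂y' = y · y' / sqrt(1 + y'^2). Then
    L − y' ∂L/∂y'
    = y sqrt(1 + y'^2) − y · y'^2 / sqrt(1 + y'^2)
    = y (1 + y'^2 − y'^2) / sqrt(1 + y'^2)
    = y / sqrt(1 + y'^2) = C.
Squaring gives y^2 = C^2 (1 + y'^2), i.e.
    y'^2 = y^2 / C^2 − 1.
Separating variables,
    dy / sqrt(y^2 − C^2) = dx / C,
and integrating gives arccosh(y / C) = (x − a)/C, so
    y(x) = C cosh((x − a)/C),
the catenary. The constants C and a are fixed by the two endpoint conditions (and, for the hanging-chain problem, the length constraint selects C).
Now fit the given data. The endpoints x = ±12 are symmetric at equal height, so the catenary is even about its minimum: a = 0 and y(x) = C cosh(x/C). The lowest point is y(0) = C cosh(0) = C, and we are told y(0) = 15, so C = 15. Therefore
    y(x) = 15 cosh(x/15),
and at the endpoints
    y(±12) = 15 cosh(12/15).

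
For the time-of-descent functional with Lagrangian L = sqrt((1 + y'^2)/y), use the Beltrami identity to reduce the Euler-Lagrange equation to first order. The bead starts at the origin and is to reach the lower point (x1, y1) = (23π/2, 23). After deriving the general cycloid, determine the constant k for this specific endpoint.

The Lagrangian L = sqrt((1 + y'^2) / y) has no explicit x dependence, so the Beltrami identity applies:
    L − y' ∂L/∂y' = C.
Compute ∂L/∂y' = y' / sqrt(y (1 + y'^2)).
Substitute:
    sqrt((1 + y'^2)/y) − y'·y' / sqrt(y (1 + y'^2))
    = (1 + y'^2) / sqrt(y (1 + y'^2)) − y'^2 / sqrt(y (1 + y'^2))
    = 1 / sqrt(y (1 + y'^2)) = C.
Squaring and rearranging gives the first integral
    y (1 + y'^2) = 1/C^2 =: k   (constant).
Solving this first-order ODE by the substitution
    y = (k/2)(1 − cos θ)
yields the cycloid parameterisation
    x(θ) = (k/2)(θ − sin θ),   y(θ) = (k/2)(1 − cos θ).
The constant k is fixed by the endpoint condition.
Now fit the given lower endpoint (x1, y1) = (23π/2, 23). At the bottom of the first arch (θ = π), the parametric equations give
    y(π) = (k/2)(1 − cos π) = k,
    x(π) = (k/2)(π − sin π) = kπ/2.
Matching y(π) = 23 gives k = 23, consistent with x(π) = 23π/2. Therefore the specific cycloid is
    x(θ) = (23/2)(θ − sin θ),   y(θ) = (23/2)(1 − cos θ).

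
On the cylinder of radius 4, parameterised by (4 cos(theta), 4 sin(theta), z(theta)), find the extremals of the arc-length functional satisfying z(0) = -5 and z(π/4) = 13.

Parameterise the cylinder of radius R = 4 as
    r(θ) = (4 cos θ, 4 sin θ, z(θ)).
The arc-length element is
    ds = sqrt(16 + (dz/dθ)^2) dθ,
so the Lagrangian is L = sqrt(16 + z'^2).
L depends on z' only, not on z or θ, so ∂L/∂z = 0 and
    ∂L/∂z' = z' / sqrt(16 + z'^2).
The Euler-Lagrange equation gives
    d/dθ( z' / sqrt(16 + z'^2) ) = 0,
so z' is constant. Integrating once:
    z(θ) = a θ + b,
a helix on the cylinder (a straight line when the cylinder is unrolled). The constants a, b are determined by the endpoint conditions.
With endpoint conditions z(0) = -5 and z(π/4) = 13: from z(0) = b we get b = -5, and a·π/4 + -5 = 13 gives a = 72/π, so
    z(θ) = (72/π) θ − 5.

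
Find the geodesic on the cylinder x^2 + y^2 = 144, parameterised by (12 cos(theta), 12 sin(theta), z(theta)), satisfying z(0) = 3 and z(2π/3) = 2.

Parameterise the cylinder of radius R = 12 as
    r(θ) = (12 cos θ, 12 sin θ, z(θ)).
The arc-length element is
    ds = sqrt(144 + (dz/dθ)^2) dθ,
so the Lagrangian is L = sqrt(144 + z'^2).
L depends on z' only, not on z or θ, so ∂L/∂z = 0 and
    ∂L/∂z' = z' / sqrt(144 + z'^2).
The Euler-Lagrange equation gives
    d/dθ( z' / sqrt(144 + z'^2) ) = 0,
so z' is constant. Integrating once:
    z(θ) = a θ + b,
a helix on the cylinder (a straight line when the cylinder is unrolled). The constants a, b are determined by the endpoint conditions.
With endpoint conditions z(0) = 3 and z(2π/3) = 2: from z(0) = b we get b = 3, and a·2π/3 + 3 = 2 gives a = -3/(2π), so
    z(θ) = (-3/(2π)) θ + 3.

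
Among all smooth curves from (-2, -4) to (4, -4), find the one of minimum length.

Arc-length functional: J[y] = ∫ sqrt(1 + (y')^2) dx.
Lagrangian L = sqrt(1 + (y')^2) has no explicit y dependence, so ∂L/∂y = 0 and the Euler-Lagrange equation gives
    d/dx( y' / sqrt(1 + (y')^2) ) = 0  ⇒  y' / sqrt(1 + (y')^2) = const.
Hence y' is constant, so y(x) is affine.
Fitting the endpoints (-2, -4) and (4, -4):
    slope m = ((-4) − (-4)) / (4 − (-2)) = 0,
    intercept c = (-4) − m·(-2) = -4.
Extremal: y(x) = -4.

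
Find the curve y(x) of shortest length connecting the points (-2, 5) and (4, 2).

Arc-length functional: J[y] = ∫ sqrt(1 + (y')^2) dx.
Lagrangian L = sqrt(1 + (y')^2) has no explicit y dependence, so ∂L/∂y = 0 and the Euler-Lagrange equation gives
    d/dx( y' / sqrt(1 + (y')^2) ) = 0  ⇒  y' / sqrt(1 + (y')^2) = const.
Hence y' is constant, so y(x) is affine.
Fitting the endpoints (-2, 5) and (4, 2):
    slope m = (2 − 5) / (4 − (-2)) = -1/2,
    intercept c = 5 − m·(-2) = 4.
Extremal: y(x) = (-1/2) x + 4.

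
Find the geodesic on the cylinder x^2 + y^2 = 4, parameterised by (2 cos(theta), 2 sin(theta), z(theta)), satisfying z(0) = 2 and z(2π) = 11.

Parameterise the cylinder of radius R = 2 as
    r(θ) = (2 cos θ, 2 sin θ, z(θ)).
The arc-length element is
    ds = sqrt(4 + (dz/dθ)^2) dθ,
so the Lagrangian is L = sqrt(4 + z'^2).
L depends on z' only, not on z or θ, so ∂L/∂z = 0 and
    ∂L/∂z' = z' / sqrt(4 + z'^2).
The Euler-Lagrange equation gives
    d/dθ( z' / sqrt(4 + z'^2) ) = 0,
so z' is constant. Integrating once:
    z(θ) = a θ + b,
a helix on the cylinder (a straight line when the cylinder is unrolled). The constants a, b are determined by the endpoint conditions.
With endpoint conditions z(0) = 2 and z(2π) = 11: from z(0) = b we get b = 2, and a·2π + 2 = 11 gives a = 9/(2π), so
    z(θ) = (9/(2π)) θ + 2.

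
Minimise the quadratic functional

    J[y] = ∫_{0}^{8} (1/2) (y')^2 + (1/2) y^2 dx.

The Lagrangian is L = (1/2) (y')^2 + (1/2) y^2.
Compute ∂L/∂y = y, ∂L/∂y' = y'.
The Euler-Lagrange equation d/dx(∂L/∂y') − ∂L/∂y = 0 reduces to
    y'' − y = 0.
Its general solution is
    y(x) = A e^x + B e^(−x),
with A, B fixed by the endpoint conditions.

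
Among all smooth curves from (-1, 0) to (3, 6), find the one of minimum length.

Arc-length functional: J[y] = ∫ sqrt(1 + (y')^2) dx.
Lagrangian L = sqrt(1 + (y')^2) has no explicit y dependence, so ∂L/∂y = 0 and the Euler-Lagrange equation gives
    d/dx( y' / sqrt(1 + (y')^2) ) = 0  ⇒  y' / sqrt(1 + (y')^2) = const.
Hence y' is constant, so y(x) is affine.
Fitting the endpoints (-1, 0) and (3, 6):
    slope m = (6 − 0) / (3 − (-1)) = 3/2,
    intercept c = 0 − m·(-1) = 3/2.
Extremal: y(x) = (3/2) x + 3/2.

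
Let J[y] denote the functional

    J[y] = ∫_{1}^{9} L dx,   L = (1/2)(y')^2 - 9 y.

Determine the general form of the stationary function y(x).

The Lagrangian is L = (1/2)(y')^2 - 9 y.
∂L/∂y = -9.
∂L/∂y' = y'.
The Euler-Lagrange equation d/dx(∂L/∂y') − ∂L/∂y = 0 becomes:
    y'' + 9 = 0
General solution: y(x) = -(9/2) x^2 + A x + B, where A and B are arbitrary constants fixed by the endpoint conditions.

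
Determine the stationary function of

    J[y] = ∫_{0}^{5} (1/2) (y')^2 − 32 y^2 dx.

The Lagrangian is L = (1/2) (y')^2 − 32 y^2.
Compute ∂L/∂y = -64y, ∂L/∂y' = y'.
The Euler-Lagrange equation d/dx(∂L/∂y') − ∂L/∂y = 0 reduces to
    y'' + 64 y = 0.
Its general solution is
    y(x) = A sin(8x) + B cos(8x),
with A, B fixed by the endpoint conditions.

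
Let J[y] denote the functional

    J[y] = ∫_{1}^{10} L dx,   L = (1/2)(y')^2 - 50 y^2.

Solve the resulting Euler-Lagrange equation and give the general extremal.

The Lagrangian is L = (1/2)(y')^2 - 50 y^2.
∂L/∂y = -100y.
∂L/∂y' = y'.
The Euler-Lagrange equation d/dx(∂L/∂y') − ∂L/∂y = 0 becomes:
    y'' + 100 y = 0
General solution: y(x) = A sin(10x) + B cos(10x), where A and B are arbitrary constants fixed by the endpoint conditions.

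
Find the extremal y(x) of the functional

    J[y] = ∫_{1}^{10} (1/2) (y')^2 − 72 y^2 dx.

The Lagrangian is L = (1/2) (y')^2 − 72 y^2.
Compute ∂L/∂y = -144y, ∂L/∂y' = y'.
The Euler-Lagrange equation d/dx(∂L/∂y') − ∂L/∂y = 0 reduces to
    y'' + 144 y = 0.
Its general solution is
    y(x) = A sin(12x) + B cos(12x),
with A, B fixed by the endpoint conditions.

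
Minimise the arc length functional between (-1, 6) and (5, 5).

Arc-length functional: J[y] = ∫ sqrt(1 + (y')^2) dx.
Lagrangian L = sqrt(1 + (y')^2) has no explicit y dependence, so ∂L/∂y = 0 and the Euler-Lagrange equation gives
    d/dx( y' / sqrt(1 + (y')^2) ) = 0  ⇒  y' / sqrt(1 + (y')^2) = const.
Hence y' is constant, so y(x) is affine.
Fitting the endpoints (-1, 6) and (5, 5):
    slope m = (5 − 6) / (5 − (-1)) = -1/6,
    intercept c = 6 − m·(-1) = 35/6.
Extremal: y(x) = (-1/6) x + 35/6.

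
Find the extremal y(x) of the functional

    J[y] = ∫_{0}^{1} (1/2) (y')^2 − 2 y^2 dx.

The Lagrangian is L = (1/2) (y')^2 − 2 y^2.
Compute ∂L/∂y = -4y, ∂L/∂y' = y'.
The Euler-Lagrange equation d/dx(∂L/∂y') − ∂L/∂y = 0 reduces to
    y'' + 4 y = 0.
Its general solution is
    y(x) = A sin(2x) + B cos(2x),
with A, B fixed by the endpoint conditions.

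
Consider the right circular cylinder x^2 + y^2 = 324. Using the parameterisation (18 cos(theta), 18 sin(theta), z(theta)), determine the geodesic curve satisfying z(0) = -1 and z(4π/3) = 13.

Parameterise the cylinder of radius R = 18 as
    r(θ) = (18 cos θ, 18 sin θ, z(θ)).
The arc-length element is
    ds = sqrt(324 + (dz/dθ)^2) dθ,
so the Lagrangian is L = sqrt(324 + z'^2).
L depends on z' only, not on z or θ, so ∂L/∂z = 0 and
    ∂L/∂z' = z' / sqrt(324 + z'^2).
The Euler-Lagrange equation gives
    d/dθ( z' / sqrt(324 + z'^2) ) = 0,
so z' is constant. Integrating once:
    z(θ) = a θ + b,
a helix on the cylinder (a straight line when the cylinder is unrolled). The constants a, b are determined by the endpoint conditions.
With endpoint conditions z(0) = -1 and z(4π/3) = 13: from z(0) = b we get b = -1, and a·4π/3 + -1 = 13 gives a = 21/(2π), so
    z(θ) = (21/(2π)) θ − 1.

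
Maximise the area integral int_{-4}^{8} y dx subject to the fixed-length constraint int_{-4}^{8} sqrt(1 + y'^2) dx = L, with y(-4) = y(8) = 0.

Set up the augmented Lagrangian using a multiplier λ for the length constraint:
    F(y, y') = y − λ sqrt(1 + y'^2).
F has no explicit x dependence, so the Beltrami identity yields a first integral
    F − y' ∂F/∂y' = C.
Compute ∂F/∂y' = −λ y' / sqrt(1 + y'^2). Then
    y − λ sqrt(1 + y'^2) + λ y'^2 / sqrt(1 + y'^2) = C
    ⇒  y − λ / sqrt(1 + y'^2) = C.
Solving for y' and integrating gives
    (x − a)^2 + (y − b)^2 = λ^2,
a circular arc of radius λ. The constants a, b are determined by the endpoint conditions y(-4) = y(8) = 0, and λ is fixed implicitly by the length constraint
    ∫_{-4}^{8} sqrt(1 + y'^2) dx = L.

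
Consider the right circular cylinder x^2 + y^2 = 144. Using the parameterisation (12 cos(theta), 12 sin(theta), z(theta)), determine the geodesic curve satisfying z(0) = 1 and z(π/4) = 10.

Parameterise the cylinder of radius R = 12 as
    r(θ) = (12 cos θ, 12 sin θ, z(θ)).
The arc-length element is
    ds = sqrt(144 + (dz/dθ)^2) dθ,
so the Lagrangian is L = sqrt(144 + z'^2).
L depends on z' only, not on z or θ, so ∂L/∂z = 0 and
    ∂L/∂z' = z' / sqrt(144 + z'^2).
The Euler-Lagrange equation gives
    d/dθ( z' / sqrt(144 + z'^2) ) = 0,
so z' is constant. Integrating once:
    z(θ) = a θ + b,
a helix on the cylinder (a straight line when the cylinder is unrolled). The constants a, b are determined by the endpoint conditions.
With endpoint conditions z(0) = 1 and z(π/4) = 10: from z(0) = b we get b = 1, and a·π/4 + 1 = 10 gives a = 36/π, so
    z(θ) = (36/π) θ + 1.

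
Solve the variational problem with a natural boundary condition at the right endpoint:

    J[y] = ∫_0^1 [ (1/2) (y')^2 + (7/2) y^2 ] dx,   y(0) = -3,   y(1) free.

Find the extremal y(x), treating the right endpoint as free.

The Lagrangian L = (1/2) (y')^2 + (7/2) y^2 gives
    ∂L/∂y = 7 y,   ∂L/∂y' = y'.
Euler-Lagrange: y'' − 7 y = 0.
With k = sqrt(7), the general solution is
    y(x) = A cosh(sqrt(7) x) + B sinh(sqrt(7) x).
Fixed left endpoint y(0) = -3 ⇒ A = -3.
The right endpoint x = 1 is free, so the natural (transversality) condition is ∂L/∂y' |_{x=1} = 0, i.e. y'(1) = 0.
Compute y'(x) = A k sinh(k x) + B k cosh(k x), so
    y'(1) = A k sinh(k·1) + B k cosh(k·1) = 0
    ⇒ B = −A tanh(k·1) = 3 tanh(sqrt(7)·1).
Therefore the extremal is
    y(x) = −3 cosh(sqrt(7) x) + 3 tanh(sqrt(7)·1) sinh(sqrt(7) x).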